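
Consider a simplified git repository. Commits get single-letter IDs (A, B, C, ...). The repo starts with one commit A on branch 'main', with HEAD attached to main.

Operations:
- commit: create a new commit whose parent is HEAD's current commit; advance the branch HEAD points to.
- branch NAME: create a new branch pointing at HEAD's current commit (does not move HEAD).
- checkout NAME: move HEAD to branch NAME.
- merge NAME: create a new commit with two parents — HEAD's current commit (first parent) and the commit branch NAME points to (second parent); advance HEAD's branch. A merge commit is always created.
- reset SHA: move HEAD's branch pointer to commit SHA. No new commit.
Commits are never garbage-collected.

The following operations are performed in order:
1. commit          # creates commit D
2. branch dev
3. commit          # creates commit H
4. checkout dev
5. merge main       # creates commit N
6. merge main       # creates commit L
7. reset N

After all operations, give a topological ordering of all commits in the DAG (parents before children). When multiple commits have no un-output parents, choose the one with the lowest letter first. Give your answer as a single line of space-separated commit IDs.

After op 1 (commit): HEAD=main@D [main=D]
After op 2 (branch): HEAD=main@D [dev=D main=D]
After op 3 (commit): HEAD=main@H [dev=D main=H]
After op 4 (checkout): HEAD=dev@D [dev=D main=H]
After op 5 (merge): HEAD=dev@N [dev=N main=H]
After op 6 (merge): HEAD=dev@L [dev=L main=H]
After op 7 (reset): HEAD=dev@N [dev=N main=H]
commit A: parents=[]
commit D: parents=['A']
commit H: parents=['D']
commit L: parents=['N', 'H']
commit N: parents=['D', 'H']

Answer: A D H N L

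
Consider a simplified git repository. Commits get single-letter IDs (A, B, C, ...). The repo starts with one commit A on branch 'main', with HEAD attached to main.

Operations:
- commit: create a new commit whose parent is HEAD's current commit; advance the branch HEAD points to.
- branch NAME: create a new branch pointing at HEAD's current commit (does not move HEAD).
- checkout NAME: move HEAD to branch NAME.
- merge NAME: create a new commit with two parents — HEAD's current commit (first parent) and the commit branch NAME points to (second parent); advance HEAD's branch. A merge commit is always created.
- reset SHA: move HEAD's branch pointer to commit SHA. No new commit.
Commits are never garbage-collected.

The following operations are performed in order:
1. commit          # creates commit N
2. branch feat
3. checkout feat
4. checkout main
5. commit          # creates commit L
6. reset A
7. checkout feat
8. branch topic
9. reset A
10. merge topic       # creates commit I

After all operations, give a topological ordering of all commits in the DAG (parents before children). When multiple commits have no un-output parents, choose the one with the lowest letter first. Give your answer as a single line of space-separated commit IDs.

Answer: A N I L

Derivation:
After op 1 (commit): HEAD=main@N [main=N]
After op 2 (branch): HEAD=main@N [feat=N main=N]
After op 3 (checkout): HEAD=feat@N [feat=N main=N]
After op 4 (checkout): HEAD=main@N [feat=N main=N]
After op 5 (commit): HEAD=main@L [feat=N main=L]
After op 6 (reset): HEAD=main@A [feat=N main=A]
After op 7 (checkout): HEAD=feat@N [feat=N main=A]
After op 8 (branch): HEAD=feat@N [feat=N main=A topic=N]
After op 9 (reset): HEAD=feat@A [feat=A main=A topic=N]
After op 10 (merge): HEAD=feat@I [feat=I main=A topic=N]
commit A: parents=[]
commit I: parents=['A', 'N']
commit L: parents=['N']
commit N: parents=['A']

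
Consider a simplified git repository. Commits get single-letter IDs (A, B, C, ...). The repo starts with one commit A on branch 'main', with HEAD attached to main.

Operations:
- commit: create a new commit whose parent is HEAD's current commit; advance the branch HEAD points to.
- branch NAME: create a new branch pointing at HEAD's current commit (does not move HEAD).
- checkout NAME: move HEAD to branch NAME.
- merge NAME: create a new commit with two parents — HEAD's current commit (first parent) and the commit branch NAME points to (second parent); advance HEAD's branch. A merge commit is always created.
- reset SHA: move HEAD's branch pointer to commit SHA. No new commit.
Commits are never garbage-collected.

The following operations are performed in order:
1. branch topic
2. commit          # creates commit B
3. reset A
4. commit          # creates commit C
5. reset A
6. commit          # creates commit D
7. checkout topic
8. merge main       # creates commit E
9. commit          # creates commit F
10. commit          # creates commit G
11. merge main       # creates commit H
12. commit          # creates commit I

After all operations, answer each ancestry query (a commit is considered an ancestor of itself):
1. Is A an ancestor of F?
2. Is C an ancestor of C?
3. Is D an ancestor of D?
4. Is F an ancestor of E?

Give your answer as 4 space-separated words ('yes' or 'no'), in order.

After op 1 (branch): HEAD=main@A [main=A topic=A]
After op 2 (commit): HEAD=main@B [main=B topic=A]
After op 3 (reset): HEAD=main@A [main=A topic=A]
After op 4 (commit): HEAD=main@C [main=C topic=A]
After op 5 (reset): HEAD=main@A [main=A topic=A]
After op 6 (commit): HEAD=main@D [main=D topic=A]
After op 7 (checkout): HEAD=topic@A [main=D topic=A]
After op 8 (merge): HEAD=topic@E [main=D topic=E]
After op 9 (commit): HEAD=topic@F [main=D topic=F]
After op 10 (commit): HEAD=topic@G [main=D topic=G]
After op 11 (merge): HEAD=topic@H [main=D topic=H]
After op 12 (commit): HEAD=topic@I [main=D topic=I]
ancestors(F) = {A,D,E,F}; A in? yes
ancestors(C) = {A,C}; C in? yes
ancestors(D) = {A,D}; D in? yes
ancestors(E) = {A,D,E}; F in? no

Answer: yes yes yes no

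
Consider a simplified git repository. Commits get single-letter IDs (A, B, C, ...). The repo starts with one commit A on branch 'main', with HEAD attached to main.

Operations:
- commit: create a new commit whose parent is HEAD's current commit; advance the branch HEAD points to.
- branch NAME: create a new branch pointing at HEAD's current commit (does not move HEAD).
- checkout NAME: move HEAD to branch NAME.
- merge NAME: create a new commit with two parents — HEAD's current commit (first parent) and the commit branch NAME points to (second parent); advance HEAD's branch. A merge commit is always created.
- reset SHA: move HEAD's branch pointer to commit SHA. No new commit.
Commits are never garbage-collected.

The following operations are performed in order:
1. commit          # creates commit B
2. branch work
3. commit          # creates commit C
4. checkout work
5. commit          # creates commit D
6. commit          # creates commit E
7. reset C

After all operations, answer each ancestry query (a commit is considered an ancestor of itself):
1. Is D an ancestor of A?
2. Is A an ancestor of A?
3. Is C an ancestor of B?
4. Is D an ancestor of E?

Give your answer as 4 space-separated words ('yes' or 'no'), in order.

Answer: no yes no yes

Derivation:
After op 1 (commit): HEAD=main@B [main=B]
After op 2 (branch): HEAD=main@B [main=B work=B]
After op 3 (commit): HEAD=main@C [main=C work=B]
After op 4 (checkout): HEAD=work@B [main=C work=B]
After op 5 (commit): HEAD=work@D [main=C work=D]
After op 6 (commit): HEAD=work@E [main=C work=E]
After op 7 (reset): HEAD=work@C [main=C work=C]
ancestors(A) = {A}; D in? no
ancestors(A) = {A}; A in? yes
ancestors(B) = {A,B}; C in? no
ancestors(E) = {A,B,D,E}; D in? yes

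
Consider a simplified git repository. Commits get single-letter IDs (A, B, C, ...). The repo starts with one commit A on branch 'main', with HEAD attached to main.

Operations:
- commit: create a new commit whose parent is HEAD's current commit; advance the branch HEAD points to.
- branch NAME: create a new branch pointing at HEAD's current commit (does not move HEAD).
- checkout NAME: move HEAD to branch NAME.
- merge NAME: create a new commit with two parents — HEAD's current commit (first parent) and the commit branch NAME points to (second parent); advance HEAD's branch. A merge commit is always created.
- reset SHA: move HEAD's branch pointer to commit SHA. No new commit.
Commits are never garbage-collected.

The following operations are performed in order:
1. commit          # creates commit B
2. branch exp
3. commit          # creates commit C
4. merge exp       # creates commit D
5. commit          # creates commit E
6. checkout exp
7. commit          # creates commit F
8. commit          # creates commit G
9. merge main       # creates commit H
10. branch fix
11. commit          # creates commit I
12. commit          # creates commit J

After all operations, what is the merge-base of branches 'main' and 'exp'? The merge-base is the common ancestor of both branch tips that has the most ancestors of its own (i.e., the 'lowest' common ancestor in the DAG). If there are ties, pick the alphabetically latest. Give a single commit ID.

Answer: E

Derivation:
After op 1 (commit): HEAD=main@B [main=B]
After op 2 (branch): HEAD=main@B [exp=B main=B]
After op 3 (commit): HEAD=main@C [exp=B main=C]
After op 4 (merge): HEAD=main@D [exp=B main=D]
After op 5 (commit): HEAD=main@E [exp=B main=E]
After op 6 (checkout): HEAD=exp@B [exp=B main=E]
After op 7 (commit): HEAD=exp@F [exp=F main=E]
After op 8 (commit): HEAD=exp@G [exp=G main=E]
After op 9 (merge): HEAD=exp@H [exp=H main=E]
After op 10 (branch): HEAD=exp@H [exp=H fix=H main=E]
After op 11 (commit): HEAD=exp@I [exp=I fix=H main=E]
After op 12 (commit): HEAD=exp@J [exp=J fix=H main=E]
ancestors(main=E): ['A', 'B', 'C', 'D', 'E']
ancestors(exp=J): ['A', 'B', 'C', 'D', 'E', 'F', 'G', 'H', 'I', 'J']
common: ['A', 'B', 'C', 'D', 'E']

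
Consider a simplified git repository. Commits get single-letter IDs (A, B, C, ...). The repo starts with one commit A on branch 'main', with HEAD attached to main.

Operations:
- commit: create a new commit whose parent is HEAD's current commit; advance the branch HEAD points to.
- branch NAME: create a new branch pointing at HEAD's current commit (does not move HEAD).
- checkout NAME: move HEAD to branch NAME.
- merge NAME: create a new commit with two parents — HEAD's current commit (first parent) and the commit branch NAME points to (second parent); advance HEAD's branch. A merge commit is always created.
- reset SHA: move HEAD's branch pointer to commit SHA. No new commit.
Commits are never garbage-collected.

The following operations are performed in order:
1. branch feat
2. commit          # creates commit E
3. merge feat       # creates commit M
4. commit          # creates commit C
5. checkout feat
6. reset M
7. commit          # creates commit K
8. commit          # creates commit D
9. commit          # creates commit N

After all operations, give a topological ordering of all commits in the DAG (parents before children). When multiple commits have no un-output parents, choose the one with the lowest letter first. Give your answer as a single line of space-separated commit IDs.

Answer: A E M C K D N

Derivation:
After op 1 (branch): HEAD=main@A [feat=A main=A]
After op 2 (commit): HEAD=main@E [feat=A main=E]
After op 3 (merge): HEAD=main@M [feat=A main=M]
After op 4 (commit): HEAD=main@C [feat=A main=C]
After op 5 (checkout): HEAD=feat@A [feat=A main=C]
After op 6 (reset): HEAD=feat@M [feat=M main=C]
After op 7 (commit): HEAD=feat@K [feat=K main=C]
After op 8 (commit): HEAD=feat@D [feat=D main=C]
After op 9 (commit): HEAD=feat@N [feat=N main=C]
commit A: parents=[]
commit C: parents=['M']
commit D: parents=['K']
commit E: parents=['A']
commit K: parents=['M']
commit M: parents=['E', 'A']
commit N: parents=['D']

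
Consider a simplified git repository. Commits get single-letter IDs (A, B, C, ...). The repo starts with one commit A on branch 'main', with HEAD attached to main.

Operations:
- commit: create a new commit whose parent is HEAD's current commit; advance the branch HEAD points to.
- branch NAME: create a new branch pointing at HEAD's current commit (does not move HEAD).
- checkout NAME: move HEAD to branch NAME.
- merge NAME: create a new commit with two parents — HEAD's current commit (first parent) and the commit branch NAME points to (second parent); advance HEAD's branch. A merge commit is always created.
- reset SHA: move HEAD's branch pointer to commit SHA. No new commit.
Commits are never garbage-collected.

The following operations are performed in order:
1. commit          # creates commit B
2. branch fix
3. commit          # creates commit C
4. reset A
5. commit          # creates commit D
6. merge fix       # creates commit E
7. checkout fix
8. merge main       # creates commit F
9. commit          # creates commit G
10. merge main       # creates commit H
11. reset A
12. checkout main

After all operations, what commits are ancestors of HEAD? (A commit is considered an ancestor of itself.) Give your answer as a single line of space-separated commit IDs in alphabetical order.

Answer: A B D E

Derivation:
After op 1 (commit): HEAD=main@B [main=B]
After op 2 (branch): HEAD=main@B [fix=B main=B]
After op 3 (commit): HEAD=main@C [fix=B main=C]
After op 4 (reset): HEAD=main@A [fix=B main=A]
After op 5 (commit): HEAD=main@D [fix=B main=D]
After op 6 (merge): HEAD=main@E [fix=B main=E]
After op 7 (checkout): HEAD=fix@B [fix=B main=E]
After op 8 (merge): HEAD=fix@F [fix=F main=E]
After op 9 (commit): HEAD=fix@G [fix=G main=E]
After op 10 (merge): HEAD=fix@H [fix=H main=E]
After op 11 (reset): HEAD=fix@A [fix=A main=E]
After op 12 (checkout): HEAD=main@E [fix=A main=E]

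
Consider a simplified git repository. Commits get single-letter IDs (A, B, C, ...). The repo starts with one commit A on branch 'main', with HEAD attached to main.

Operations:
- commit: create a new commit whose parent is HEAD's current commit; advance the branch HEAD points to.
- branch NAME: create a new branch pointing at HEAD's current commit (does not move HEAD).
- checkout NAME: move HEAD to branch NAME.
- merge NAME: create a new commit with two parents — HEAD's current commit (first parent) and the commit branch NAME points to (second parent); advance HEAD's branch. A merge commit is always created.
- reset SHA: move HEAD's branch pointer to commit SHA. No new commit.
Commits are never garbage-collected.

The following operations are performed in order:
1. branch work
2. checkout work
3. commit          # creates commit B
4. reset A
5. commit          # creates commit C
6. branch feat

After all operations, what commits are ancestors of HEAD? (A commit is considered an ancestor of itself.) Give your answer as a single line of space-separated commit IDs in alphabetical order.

After op 1 (branch): HEAD=main@A [main=A work=A]
After op 2 (checkout): HEAD=work@A [main=A work=A]
After op 3 (commit): HEAD=work@B [main=A work=B]
After op 4 (reset): HEAD=work@A [main=A work=A]
After op 5 (commit): HEAD=work@C [main=A work=C]
After op 6 (branch): HEAD=work@C [feat=C main=A work=C]

Answer: A C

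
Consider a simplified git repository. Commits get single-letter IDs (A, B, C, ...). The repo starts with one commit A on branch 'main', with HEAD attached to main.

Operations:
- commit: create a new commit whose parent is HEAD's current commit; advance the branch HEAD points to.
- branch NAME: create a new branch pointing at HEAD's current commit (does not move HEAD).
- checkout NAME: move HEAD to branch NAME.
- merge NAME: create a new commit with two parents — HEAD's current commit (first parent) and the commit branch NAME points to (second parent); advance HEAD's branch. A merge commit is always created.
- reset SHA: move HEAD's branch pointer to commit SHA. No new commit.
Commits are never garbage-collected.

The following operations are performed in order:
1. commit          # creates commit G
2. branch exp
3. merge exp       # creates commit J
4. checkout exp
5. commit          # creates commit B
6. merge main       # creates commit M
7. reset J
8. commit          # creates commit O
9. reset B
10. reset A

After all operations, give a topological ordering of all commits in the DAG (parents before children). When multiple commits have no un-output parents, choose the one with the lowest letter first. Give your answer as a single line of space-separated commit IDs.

Answer: A G B J M O

Derivation:
After op 1 (commit): HEAD=main@G [main=G]
After op 2 (branch): HEAD=main@G [exp=G main=G]
After op 3 (merge): HEAD=main@J [exp=G main=J]
After op 4 (checkout): HEAD=exp@G [exp=G main=J]
After op 5 (commit): HEAD=exp@B [exp=B main=J]
After op 6 (merge): HEAD=exp@M [exp=M main=J]
After op 7 (reset): HEAD=exp@J [exp=J main=J]
After op 8 (commit): HEAD=exp@O [exp=O main=J]
After op 9 (reset): HEAD=exp@B [exp=B main=J]
After op 10 (reset): HEAD=exp@A [exp=A main=J]
commit A: parents=[]
commit B: parents=['G']
commit G: parents=['A']
commit J: parents=['G', 'G']
commit M: parents=['B', 'J']
commit O: parents=['J']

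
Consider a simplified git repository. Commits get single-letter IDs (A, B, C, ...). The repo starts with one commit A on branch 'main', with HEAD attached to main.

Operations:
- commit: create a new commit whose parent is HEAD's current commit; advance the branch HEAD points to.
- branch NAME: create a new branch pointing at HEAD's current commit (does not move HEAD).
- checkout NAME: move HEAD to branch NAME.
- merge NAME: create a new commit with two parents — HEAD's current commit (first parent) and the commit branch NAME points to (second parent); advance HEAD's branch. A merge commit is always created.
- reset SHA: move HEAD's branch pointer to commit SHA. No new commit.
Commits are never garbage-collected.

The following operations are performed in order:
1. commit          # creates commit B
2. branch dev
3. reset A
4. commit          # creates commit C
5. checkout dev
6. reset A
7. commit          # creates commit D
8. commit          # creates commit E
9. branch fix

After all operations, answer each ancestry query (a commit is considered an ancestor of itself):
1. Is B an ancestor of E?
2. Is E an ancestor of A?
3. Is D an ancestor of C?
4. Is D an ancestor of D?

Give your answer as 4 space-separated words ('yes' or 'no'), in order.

Answer: no no no yes

Derivation:
After op 1 (commit): HEAD=main@B [main=B]
After op 2 (branch): HEAD=main@B [dev=B main=B]
After op 3 (reset): HEAD=main@A [dev=B main=A]
After op 4 (commit): HEAD=main@C [dev=B main=C]
After op 5 (checkout): HEAD=dev@B [dev=B main=C]
After op 6 (reset): HEAD=dev@A [dev=A main=C]
After op 7 (commit): HEAD=dev@D [dev=D main=C]
After op 8 (commit): HEAD=dev@E [dev=E main=C]
After op 9 (branch): HEAD=dev@E [dev=E fix=E main=C]
ancestors(E) = {A,D,E}; B in? no
ancestors(A) = {A}; E in? no
ancestors(C) = {A,C}; D in? no
ancestors(D) = {A,D}; D in? yes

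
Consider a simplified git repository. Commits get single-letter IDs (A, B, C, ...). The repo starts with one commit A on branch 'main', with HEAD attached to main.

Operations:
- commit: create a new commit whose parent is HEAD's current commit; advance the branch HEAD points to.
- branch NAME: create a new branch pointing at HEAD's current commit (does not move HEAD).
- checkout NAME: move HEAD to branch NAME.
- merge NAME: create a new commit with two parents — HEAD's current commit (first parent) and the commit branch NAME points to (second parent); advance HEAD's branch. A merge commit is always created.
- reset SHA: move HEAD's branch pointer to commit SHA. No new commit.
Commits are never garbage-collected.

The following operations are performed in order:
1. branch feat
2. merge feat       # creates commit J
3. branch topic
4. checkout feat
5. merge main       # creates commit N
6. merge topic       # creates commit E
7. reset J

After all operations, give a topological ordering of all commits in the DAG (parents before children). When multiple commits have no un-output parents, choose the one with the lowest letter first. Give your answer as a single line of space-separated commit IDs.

After op 1 (branch): HEAD=main@A [feat=A main=A]
After op 2 (merge): HEAD=main@J [feat=A main=J]
After op 3 (branch): HEAD=main@J [feat=A main=J topic=J]
After op 4 (checkout): HEAD=feat@A [feat=A main=J topic=J]
After op 5 (merge): HEAD=feat@N [feat=N main=J topic=J]
After op 6 (merge): HEAD=feat@E [feat=E main=J topic=J]
After op 7 (reset): HEAD=feat@J [feat=J main=J topic=J]
commit A: parents=[]
commit E: parents=['N', 'J']
commit J: parents=['A', 'A']
commit N: parents=['A', 'J']

Answer: A J N E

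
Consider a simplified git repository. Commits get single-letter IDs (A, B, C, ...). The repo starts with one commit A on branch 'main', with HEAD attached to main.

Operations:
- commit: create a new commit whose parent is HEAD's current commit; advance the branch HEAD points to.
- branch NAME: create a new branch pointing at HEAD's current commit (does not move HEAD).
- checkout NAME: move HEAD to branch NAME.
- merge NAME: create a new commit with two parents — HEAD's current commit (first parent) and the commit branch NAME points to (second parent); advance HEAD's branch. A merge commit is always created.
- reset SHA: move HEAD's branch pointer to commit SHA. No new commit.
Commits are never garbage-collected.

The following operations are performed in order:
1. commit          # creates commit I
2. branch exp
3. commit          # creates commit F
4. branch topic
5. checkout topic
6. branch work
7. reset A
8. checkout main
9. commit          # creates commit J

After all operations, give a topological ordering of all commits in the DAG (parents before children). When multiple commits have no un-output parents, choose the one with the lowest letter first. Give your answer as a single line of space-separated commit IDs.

After op 1 (commit): HEAD=main@I [main=I]
After op 2 (branch): HEAD=main@I [exp=I main=I]
After op 3 (commit): HEAD=main@F [exp=I main=F]
After op 4 (branch): HEAD=main@F [exp=I main=F topic=F]
After op 5 (checkout): HEAD=topic@F [exp=I main=F topic=F]
After op 6 (branch): HEAD=topic@F [exp=I main=F topic=F work=F]
After op 7 (reset): HEAD=topic@A [exp=I main=F topic=A work=F]
After op 8 (checkout): HEAD=main@F [exp=I main=F topic=A work=F]
After op 9 (commit): HEAD=main@J [exp=I main=J topic=A work=F]
commit A: parents=[]
commit F: parents=['I']
commit I: parents=['A']
commit J: parents=['F']

Answer: A I F J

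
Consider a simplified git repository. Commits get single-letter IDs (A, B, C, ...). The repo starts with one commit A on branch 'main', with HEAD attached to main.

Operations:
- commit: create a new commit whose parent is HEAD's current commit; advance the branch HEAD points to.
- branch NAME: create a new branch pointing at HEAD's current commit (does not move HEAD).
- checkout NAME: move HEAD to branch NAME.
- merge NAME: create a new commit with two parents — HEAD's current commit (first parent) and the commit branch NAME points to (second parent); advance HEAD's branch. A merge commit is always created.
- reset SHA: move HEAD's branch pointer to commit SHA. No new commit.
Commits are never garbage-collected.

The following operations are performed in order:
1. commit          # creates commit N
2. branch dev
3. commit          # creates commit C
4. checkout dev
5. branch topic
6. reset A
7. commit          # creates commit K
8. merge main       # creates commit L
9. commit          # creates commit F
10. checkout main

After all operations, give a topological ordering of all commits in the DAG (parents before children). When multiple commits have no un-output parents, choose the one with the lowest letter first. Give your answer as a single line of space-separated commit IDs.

Answer: A K N C L F

Derivation:
After op 1 (commit): HEAD=main@N [main=N]
After op 2 (branch): HEAD=main@N [dev=N main=N]
After op 3 (commit): HEAD=main@C [dev=N main=C]
After op 4 (checkout): HEAD=dev@N [dev=N main=C]
After op 5 (branch): HEAD=dev@N [dev=N main=C topic=N]
After op 6 (reset): HEAD=dev@A [dev=A main=C topic=N]
After op 7 (commit): HEAD=dev@K [dev=K main=C topic=N]
After op 8 (merge): HEAD=dev@L [dev=L main=C topic=N]
After op 9 (commit): HEAD=dev@F [dev=F main=C topic=N]
After op 10 (checkout): HEAD=main@C [dev=F main=C topic=N]
commit A: parents=[]
commit C: parents=['N']
commit F: parents=['L']
commit K: parents=['A']
commit L: parents=['K', 'C']
commit N: parents=['A']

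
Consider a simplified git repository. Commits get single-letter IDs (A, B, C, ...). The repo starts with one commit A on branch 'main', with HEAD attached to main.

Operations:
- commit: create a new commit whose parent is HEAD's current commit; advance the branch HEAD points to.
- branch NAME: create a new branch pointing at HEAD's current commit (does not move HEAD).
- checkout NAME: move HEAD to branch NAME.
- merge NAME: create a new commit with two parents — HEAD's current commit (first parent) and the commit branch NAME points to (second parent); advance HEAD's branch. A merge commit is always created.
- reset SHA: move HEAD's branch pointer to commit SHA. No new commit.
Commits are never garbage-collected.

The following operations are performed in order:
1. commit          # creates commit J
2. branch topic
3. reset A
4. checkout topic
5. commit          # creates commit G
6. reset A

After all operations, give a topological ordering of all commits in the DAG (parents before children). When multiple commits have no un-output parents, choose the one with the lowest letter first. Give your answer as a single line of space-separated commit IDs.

After op 1 (commit): HEAD=main@J [main=J]
After op 2 (branch): HEAD=main@J [main=J topic=J]
After op 3 (reset): HEAD=main@A [main=A topic=J]
After op 4 (checkout): HEAD=topic@J [main=A topic=J]
After op 5 (commit): HEAD=topic@G [main=A topic=G]
After op 6 (reset): HEAD=topic@A [main=A topic=A]
commit A: parents=[]
commit G: parents=['J']
commit J: parents=['A']

Answer: A J G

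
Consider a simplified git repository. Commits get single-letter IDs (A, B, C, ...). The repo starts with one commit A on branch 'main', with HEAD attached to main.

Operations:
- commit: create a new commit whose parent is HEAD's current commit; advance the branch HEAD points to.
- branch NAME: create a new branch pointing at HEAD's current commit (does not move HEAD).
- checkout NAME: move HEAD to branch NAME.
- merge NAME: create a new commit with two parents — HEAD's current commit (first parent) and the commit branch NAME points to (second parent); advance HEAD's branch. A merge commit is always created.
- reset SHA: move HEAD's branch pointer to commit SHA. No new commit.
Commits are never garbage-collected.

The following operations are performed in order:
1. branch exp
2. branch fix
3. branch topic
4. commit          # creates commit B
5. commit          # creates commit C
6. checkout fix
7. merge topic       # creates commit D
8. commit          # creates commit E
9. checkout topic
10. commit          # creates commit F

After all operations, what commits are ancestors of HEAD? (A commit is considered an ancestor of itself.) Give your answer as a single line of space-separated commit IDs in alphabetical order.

Answer: A F

Derivation:
After op 1 (branch): HEAD=main@A [exp=A main=A]
After op 2 (branch): HEAD=main@A [exp=A fix=A main=A]
After op 3 (branch): HEAD=main@A [exp=A fix=A main=A topic=A]
After op 4 (commit): HEAD=main@B [exp=A fix=A main=B topic=A]
After op 5 (commit): HEAD=main@C [exp=A fix=A main=C topic=A]
After op 6 (checkout): HEAD=fix@A [exp=A fix=A main=C topic=A]
After op 7 (merge): HEAD=fix@D [exp=A fix=D main=C topic=A]
After op 8 (commit): HEAD=fix@E [exp=A fix=E main=C topic=A]
After op 9 (checkout): HEAD=topic@A [exp=A fix=E main=C topic=A]
After op 10 (commit): HEAD=topic@F [exp=A fix=E main=C topic=F]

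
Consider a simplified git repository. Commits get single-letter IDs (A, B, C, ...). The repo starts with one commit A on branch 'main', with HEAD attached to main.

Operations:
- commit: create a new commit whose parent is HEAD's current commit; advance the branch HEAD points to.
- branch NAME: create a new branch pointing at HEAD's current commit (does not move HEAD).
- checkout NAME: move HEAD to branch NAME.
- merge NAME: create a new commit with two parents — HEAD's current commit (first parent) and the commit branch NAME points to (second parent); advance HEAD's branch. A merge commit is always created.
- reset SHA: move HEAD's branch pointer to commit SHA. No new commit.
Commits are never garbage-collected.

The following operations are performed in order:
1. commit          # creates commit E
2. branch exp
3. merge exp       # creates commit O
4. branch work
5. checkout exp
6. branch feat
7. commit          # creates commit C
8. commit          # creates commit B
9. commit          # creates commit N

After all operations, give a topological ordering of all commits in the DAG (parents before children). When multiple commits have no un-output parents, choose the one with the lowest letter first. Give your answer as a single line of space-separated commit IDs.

Answer: A E C B N O

Derivation:
After op 1 (commit): HEAD=main@E [main=E]
After op 2 (branch): HEAD=main@E [exp=E main=E]
After op 3 (merge): HEAD=main@O [exp=E main=O]
After op 4 (branch): HEAD=main@O [exp=E main=O work=O]
After op 5 (checkout): HEAD=exp@E [exp=E main=O work=O]
After op 6 (branch): HEAD=exp@E [exp=E feat=E main=O work=O]
After op 7 (commit): HEAD=exp@C [exp=C feat=E main=O work=O]
After op 8 (commit): HEAD=exp@B [exp=B feat=E main=O work=O]
After op 9 (commit): HEAD=exp@N [exp=N feat=E main=O work=O]
commit A: parents=[]
commit B: parents=['C']
commit C: parents=['E']
commit E: parents=['A']
commit N: parents=['B']
commit O: parents=['E', 'E']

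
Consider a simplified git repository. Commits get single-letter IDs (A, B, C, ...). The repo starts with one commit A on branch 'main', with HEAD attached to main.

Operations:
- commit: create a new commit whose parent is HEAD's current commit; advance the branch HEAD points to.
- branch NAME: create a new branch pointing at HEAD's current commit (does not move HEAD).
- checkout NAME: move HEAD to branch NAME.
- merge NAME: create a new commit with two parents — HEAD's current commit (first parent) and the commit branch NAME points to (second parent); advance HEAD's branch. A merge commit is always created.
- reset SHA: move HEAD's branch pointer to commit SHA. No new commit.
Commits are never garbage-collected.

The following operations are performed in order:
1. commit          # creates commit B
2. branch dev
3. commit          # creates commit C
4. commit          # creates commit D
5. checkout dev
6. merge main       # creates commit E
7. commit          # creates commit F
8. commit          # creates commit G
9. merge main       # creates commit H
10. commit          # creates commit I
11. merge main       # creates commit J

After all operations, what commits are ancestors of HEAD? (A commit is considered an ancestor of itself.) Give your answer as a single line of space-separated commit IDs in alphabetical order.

After op 1 (commit): HEAD=main@B [main=B]
After op 2 (branch): HEAD=main@B [dev=B main=B]
After op 3 (commit): HEAD=main@C [dev=B main=C]
After op 4 (commit): HEAD=main@D [dev=B main=D]
After op 5 (checkout): HEAD=dev@B [dev=B main=D]
After op 6 (merge): HEAD=dev@E [dev=E main=D]
After op 7 (commit): HEAD=dev@F [dev=F main=D]
After op 8 (commit): HEAD=dev@G [dev=G main=D]
After op 9 (merge): HEAD=dev@H [dev=H main=D]
After op 10 (commit): HEAD=dev@I [dev=I main=D]
After op 11 (merge): HEAD=dev@J [dev=J main=D]

Answer: A B C D E F G H I J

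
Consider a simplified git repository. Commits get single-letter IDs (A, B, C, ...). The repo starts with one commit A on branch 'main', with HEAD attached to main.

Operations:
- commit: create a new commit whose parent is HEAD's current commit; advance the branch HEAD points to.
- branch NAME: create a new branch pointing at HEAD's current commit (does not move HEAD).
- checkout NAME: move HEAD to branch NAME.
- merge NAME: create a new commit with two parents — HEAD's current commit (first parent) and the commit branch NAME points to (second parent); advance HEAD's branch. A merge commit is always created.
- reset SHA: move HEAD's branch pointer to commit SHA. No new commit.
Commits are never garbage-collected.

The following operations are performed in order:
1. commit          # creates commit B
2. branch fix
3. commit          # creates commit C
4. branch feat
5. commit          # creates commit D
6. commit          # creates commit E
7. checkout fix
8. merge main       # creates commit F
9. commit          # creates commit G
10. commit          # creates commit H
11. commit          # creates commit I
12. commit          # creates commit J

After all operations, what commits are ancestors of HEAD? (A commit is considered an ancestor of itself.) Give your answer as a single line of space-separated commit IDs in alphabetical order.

After op 1 (commit): HEAD=main@B [main=B]
After op 2 (branch): HEAD=main@B [fix=B main=B]
After op 3 (commit): HEAD=main@C [fix=B main=C]
After op 4 (branch): HEAD=main@C [feat=C fix=B main=C]
After op 5 (commit): HEAD=main@D [feat=C fix=B main=D]
After op 6 (commit): HEAD=main@E [feat=C fix=B main=E]
After op 7 (checkout): HEAD=fix@B [feat=C fix=B main=E]
After op 8 (merge): HEAD=fix@F [feat=C fix=F main=E]
After op 9 (commit): HEAD=fix@G [feat=C fix=G main=E]
After op 10 (commit): HEAD=fix@H [feat=C fix=H main=E]
After op 11 (commit): HEAD=fix@I [feat=C fix=I main=E]
After op 12 (commit): HEAD=fix@J [feat=C fix=J main=E]

Answer: A B C D E F G H I J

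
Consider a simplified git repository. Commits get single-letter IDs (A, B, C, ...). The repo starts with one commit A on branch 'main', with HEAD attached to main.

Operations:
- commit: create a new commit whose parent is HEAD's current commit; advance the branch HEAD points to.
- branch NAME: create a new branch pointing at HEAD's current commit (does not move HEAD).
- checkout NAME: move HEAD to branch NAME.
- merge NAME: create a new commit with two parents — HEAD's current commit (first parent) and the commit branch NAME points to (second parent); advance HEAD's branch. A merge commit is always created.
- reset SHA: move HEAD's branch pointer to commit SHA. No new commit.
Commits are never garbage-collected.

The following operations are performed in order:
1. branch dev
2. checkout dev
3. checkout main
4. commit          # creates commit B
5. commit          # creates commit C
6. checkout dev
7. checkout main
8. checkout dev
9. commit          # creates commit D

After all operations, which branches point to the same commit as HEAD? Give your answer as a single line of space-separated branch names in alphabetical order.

After op 1 (branch): HEAD=main@A [dev=A main=A]
After op 2 (checkout): HEAD=dev@A [dev=A main=A]
After op 3 (checkout): HEAD=main@A [dev=A main=A]
After op 4 (commit): HEAD=main@B [dev=A main=B]
After op 5 (commit): HEAD=main@C [dev=A main=C]
After op 6 (checkout): HEAD=dev@A [dev=A main=C]
After op 7 (checkout): HEAD=main@C [dev=A main=C]
After op 8 (checkout): HEAD=dev@A [dev=A main=C]
After op 9 (commit): HEAD=dev@D [dev=D main=C]

Answer: dev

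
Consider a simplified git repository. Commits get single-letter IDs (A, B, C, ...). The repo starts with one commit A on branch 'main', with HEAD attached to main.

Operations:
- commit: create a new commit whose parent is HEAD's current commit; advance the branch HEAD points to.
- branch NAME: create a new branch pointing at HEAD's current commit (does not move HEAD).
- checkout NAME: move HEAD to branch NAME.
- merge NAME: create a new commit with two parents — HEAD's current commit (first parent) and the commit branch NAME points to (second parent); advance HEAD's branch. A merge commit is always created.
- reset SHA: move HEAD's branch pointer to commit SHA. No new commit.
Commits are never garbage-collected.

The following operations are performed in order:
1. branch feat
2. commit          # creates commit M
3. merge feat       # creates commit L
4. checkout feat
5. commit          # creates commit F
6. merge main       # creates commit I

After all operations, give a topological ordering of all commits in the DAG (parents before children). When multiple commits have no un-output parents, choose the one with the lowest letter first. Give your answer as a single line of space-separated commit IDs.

After op 1 (branch): HEAD=main@A [feat=A main=A]
After op 2 (commit): HEAD=main@M [feat=A main=M]
After op 3 (merge): HEAD=main@L [feat=A main=L]
After op 4 (checkout): HEAD=feat@A [feat=A main=L]
After op 5 (commit): HEAD=feat@F [feat=F main=L]
After op 6 (merge): HEAD=feat@I [feat=I main=L]
commit A: parents=[]
commit F: parents=['A']
commit I: parents=['F', 'L']
commit L: parents=['M', 'A']
commit M: parents=['A']

Answer: A F M L I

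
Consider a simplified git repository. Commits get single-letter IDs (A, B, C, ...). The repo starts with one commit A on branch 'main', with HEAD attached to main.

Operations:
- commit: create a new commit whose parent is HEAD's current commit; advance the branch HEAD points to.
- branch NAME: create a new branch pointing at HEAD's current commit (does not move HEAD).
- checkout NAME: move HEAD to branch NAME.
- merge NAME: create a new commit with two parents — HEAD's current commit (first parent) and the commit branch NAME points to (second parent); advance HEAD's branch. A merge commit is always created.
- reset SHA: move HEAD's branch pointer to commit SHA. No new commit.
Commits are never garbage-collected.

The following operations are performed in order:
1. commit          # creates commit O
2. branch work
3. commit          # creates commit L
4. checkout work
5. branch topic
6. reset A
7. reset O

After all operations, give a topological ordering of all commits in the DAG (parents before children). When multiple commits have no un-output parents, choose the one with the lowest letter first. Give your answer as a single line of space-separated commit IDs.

After op 1 (commit): HEAD=main@O [main=O]
After op 2 (branch): HEAD=main@O [main=O work=O]
After op 3 (commit): HEAD=main@L [main=L work=O]
After op 4 (checkout): HEAD=work@O [main=L work=O]
After op 5 (branch): HEAD=work@O [main=L topic=O work=O]
After op 6 (reset): HEAD=work@A [main=L topic=O work=A]
After op 7 (reset): HEAD=work@O [main=L topic=O work=O]
commit A: parents=[]
commit L: parents=['O']
commit O: parents=['A']

Answer: A O L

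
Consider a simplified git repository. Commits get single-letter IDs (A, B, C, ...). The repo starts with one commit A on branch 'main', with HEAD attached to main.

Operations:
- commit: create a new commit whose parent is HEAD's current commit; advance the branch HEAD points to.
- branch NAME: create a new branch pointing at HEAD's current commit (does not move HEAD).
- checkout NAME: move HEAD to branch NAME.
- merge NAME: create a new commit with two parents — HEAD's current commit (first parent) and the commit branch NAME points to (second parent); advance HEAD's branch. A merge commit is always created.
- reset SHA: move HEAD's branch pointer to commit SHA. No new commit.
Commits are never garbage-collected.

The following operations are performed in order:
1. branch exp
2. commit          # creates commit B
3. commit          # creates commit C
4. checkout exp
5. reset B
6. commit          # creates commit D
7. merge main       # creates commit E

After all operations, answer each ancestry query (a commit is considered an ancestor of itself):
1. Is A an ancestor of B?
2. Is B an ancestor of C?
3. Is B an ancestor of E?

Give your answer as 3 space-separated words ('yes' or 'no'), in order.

Answer: yes yes yes

Derivation:
After op 1 (branch): HEAD=main@A [exp=A main=A]
After op 2 (commit): HEAD=main@B [exp=A main=B]
After op 3 (commit): HEAD=main@C [exp=A main=C]
After op 4 (checkout): HEAD=exp@A [exp=A main=C]
After op 5 (reset): HEAD=exp@B [exp=B main=C]
After op 6 (commit): HEAD=exp@D [exp=D main=C]
After op 7 (merge): HEAD=exp@E [exp=E main=C]
ancestors(B) = {A,B}; A in? yes
ancestors(C) = {A,B,C}; B in? yes
ancestors(E) = {A,B,C,D,E}; B in? yes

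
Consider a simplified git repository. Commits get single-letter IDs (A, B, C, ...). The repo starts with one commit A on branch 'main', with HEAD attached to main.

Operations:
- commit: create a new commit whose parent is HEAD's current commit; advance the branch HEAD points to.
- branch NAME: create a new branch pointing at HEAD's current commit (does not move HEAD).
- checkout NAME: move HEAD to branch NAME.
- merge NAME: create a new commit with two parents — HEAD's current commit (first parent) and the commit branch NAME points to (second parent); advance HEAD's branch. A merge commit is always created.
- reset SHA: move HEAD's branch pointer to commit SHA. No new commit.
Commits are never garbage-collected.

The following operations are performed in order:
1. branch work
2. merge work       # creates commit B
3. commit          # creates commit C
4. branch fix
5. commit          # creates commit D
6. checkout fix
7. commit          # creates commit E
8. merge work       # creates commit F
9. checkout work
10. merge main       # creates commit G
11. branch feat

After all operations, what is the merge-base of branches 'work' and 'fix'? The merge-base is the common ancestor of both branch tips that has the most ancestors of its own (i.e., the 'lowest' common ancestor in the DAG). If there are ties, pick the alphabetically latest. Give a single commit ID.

After op 1 (branch): HEAD=main@A [main=A work=A]
After op 2 (merge): HEAD=main@B [main=B work=A]
After op 3 (commit): HEAD=main@C [main=C work=A]
After op 4 (branch): HEAD=main@C [fix=C main=C work=A]
After op 5 (commit): HEAD=main@D [fix=C main=D work=A]
After op 6 (checkout): HEAD=fix@C [fix=C main=D work=A]
After op 7 (commit): HEAD=fix@E [fix=E main=D work=A]
After op 8 (merge): HEAD=fix@F [fix=F main=D work=A]
After op 9 (checkout): HEAD=work@A [fix=F main=D work=A]
After op 10 (merge): HEAD=work@G [fix=F main=D work=G]
After op 11 (branch): HEAD=work@G [feat=G fix=F main=D work=G]
ancestors(work=G): ['A', 'B', 'C', 'D', 'G']
ancestors(fix=F): ['A', 'B', 'C', 'E', 'F']
common: ['A', 'B', 'C']

Answer: C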